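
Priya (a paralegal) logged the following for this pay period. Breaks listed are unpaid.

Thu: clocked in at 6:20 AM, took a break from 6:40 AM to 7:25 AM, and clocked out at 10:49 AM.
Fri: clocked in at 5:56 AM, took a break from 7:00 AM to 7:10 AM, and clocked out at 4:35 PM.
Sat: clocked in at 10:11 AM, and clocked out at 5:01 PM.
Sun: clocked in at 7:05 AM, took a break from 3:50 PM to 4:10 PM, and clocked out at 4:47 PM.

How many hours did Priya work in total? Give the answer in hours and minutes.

Thu: 6:20 AM–10:49 AM = 4 h 29 min; less 45 min break → 3 h 44 min
Fri: 5:56 AM–4:35 PM = 10 h 39 min; less 10 min break → 10 h 29 min
Sat: 10:11 AM–5:01 PM = 6 h 50 min
Sun: 7:05 AM–4:47 PM = 9 h 42 min; less 20 min break → 9 h 22 min
Total: 3 h 44 min + 10 h 29 min + 6 h 50 min + 9 h 22 min = 30 h 25 min.

30 h 25 min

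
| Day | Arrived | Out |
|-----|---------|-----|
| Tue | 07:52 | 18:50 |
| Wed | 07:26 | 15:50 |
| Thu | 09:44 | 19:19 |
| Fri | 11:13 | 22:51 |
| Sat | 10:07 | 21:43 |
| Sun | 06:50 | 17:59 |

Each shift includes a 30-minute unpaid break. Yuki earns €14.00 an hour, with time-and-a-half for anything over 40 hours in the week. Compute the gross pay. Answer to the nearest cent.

€987.00

Tue: 07:52–18:50 = 10 h 58 min; less 30 min break → 10 h 28 min
Wed: 07:26–15:50 = 8 h 24 min; less 30 min break → 7 h 54 min
Thu: 09:44–19:19 = 9 h 35 min; less 30 min break → 9 h 5 min
Fri: 11:13–22:51 = 11 h 38 min; less 30 min break → 11 h 8 min
Sat: 10:07–21:43 = 11 h 36 min; less 30 min break → 11 h 6 min
Sun: 06:50–17:59 = 11 h 9 min; less 30 min break → 10 h 39 min
Total worked: 60 h 20 min = 3620 min.
Regular 40 h 0 min = 2400 min at €14.00/h; overtime 20 h 20 min = 1220 min at €21.00/h.
Pay = (2400 × €14.00 + 1220 × €21.00) ÷ 60 = €987.00.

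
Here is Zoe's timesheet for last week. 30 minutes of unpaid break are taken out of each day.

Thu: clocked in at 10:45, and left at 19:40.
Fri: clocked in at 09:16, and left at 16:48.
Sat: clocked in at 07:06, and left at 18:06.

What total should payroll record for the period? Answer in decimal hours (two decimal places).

25.95 hours

Thu: 10:45–19:40 = 8 h 55 min; less 30 min break → 8 h 25 min
Fri: 09:16–16:48 = 7 h 32 min; less 30 min break → 7 h 2 min
Sat: 07:06–18:06 = 11 h 0 min; less 30 min break → 10 h 30 min
Total: 8 h 25 min + 7 h 2 min + 10 h 30 min = 25 h 57 min.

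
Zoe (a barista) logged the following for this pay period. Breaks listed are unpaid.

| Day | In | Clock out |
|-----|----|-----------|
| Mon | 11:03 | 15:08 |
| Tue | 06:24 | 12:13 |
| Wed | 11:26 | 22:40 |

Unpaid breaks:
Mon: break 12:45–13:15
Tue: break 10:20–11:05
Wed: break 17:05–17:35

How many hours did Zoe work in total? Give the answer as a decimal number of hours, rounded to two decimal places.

Mon: 11:03–15:08 = 4 h 5 min; less 30 min break → 3 h 35 min
Tue: 06:24–12:13 = 5 h 49 min; less 45 min break → 5 h 4 min
Wed: 11:26–22:40 = 11 h 14 min; less 30 min break → 10 h 44 min
Total: 3 h 35 min + 5 h 4 min + 10 h 44 min = 19 h 23 min.

19.38 hours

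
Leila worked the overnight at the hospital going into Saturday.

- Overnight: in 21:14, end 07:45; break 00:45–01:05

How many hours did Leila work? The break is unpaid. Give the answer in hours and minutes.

Overnight: 21:14 → midnight = 2 h 46 min; midnight → 07:45 = 7 h 45 min; span 10 h 31 min; less 20 min break → 10 h 11 min

10 h 11 min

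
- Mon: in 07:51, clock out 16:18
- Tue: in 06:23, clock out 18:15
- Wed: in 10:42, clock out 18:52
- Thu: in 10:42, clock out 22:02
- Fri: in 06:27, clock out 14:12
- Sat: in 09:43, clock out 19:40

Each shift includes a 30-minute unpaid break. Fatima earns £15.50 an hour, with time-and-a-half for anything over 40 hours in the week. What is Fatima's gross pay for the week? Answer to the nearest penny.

Mon: 07:51–16:18 = 8 h 27 min; less 30 min break → 7 h 57 min
Tue: 06:23–18:15 = 11 h 52 min; less 30 min break → 11 h 22 min
Wed: 10:42–18:52 = 8 h 10 min; less 30 min break → 7 h 40 min
Thu: 10:42–22:02 = 11 h 20 min; less 30 min break → 10 h 50 min
Fri: 06:27–14:12 = 7 h 45 min; less 30 min break → 7 h 15 min
Sat: 09:43–19:40 = 9 h 57 min; less 30 min break → 9 h 27 min
Total worked: 54 h 31 min = 3271 min.
Regular 40 h 0 min = 2400 min at £15.50/h; overtime 14 h 31 min = 871 min at £23.25/h.
Pay = (2400 × £15.50 + 871 × £23.25) ÷ 60 = £957.51.

£957.51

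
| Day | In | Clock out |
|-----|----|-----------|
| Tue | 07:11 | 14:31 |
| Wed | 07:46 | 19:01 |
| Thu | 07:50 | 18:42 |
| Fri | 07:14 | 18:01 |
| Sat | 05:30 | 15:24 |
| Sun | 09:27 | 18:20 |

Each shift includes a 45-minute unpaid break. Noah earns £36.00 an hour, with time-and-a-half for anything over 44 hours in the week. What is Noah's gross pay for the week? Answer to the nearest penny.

Tue: 07:11–14:31 = 7 h 20 min; less 45 min break → 6 h 35 min
Wed: 07:46–19:01 = 11 h 15 min; less 45 min break → 10 h 30 min
Thu: 07:50–18:42 = 10 h 52 min; less 45 min break → 10 h 7 min
Fri: 07:14–18:01 = 10 h 47 min; less 45 min break → 10 h 2 min
Sat: 05:30–15:24 = 9 h 54 min; less 45 min break → 9 h 9 min
Sun: 09:27–18:20 = 8 h 53 min; less 45 min break → 8 h 8 min
Total worked: 54 h 31 min = 3271 min.
Regular 44 h 0 min = 2640 min at £36.00/h; overtime 10 h 31 min = 631 min at £54.00/h.
Pay = (2640 × £36.00 + 631 × £54.00) ÷ 60 = £2151.90.

£2151.90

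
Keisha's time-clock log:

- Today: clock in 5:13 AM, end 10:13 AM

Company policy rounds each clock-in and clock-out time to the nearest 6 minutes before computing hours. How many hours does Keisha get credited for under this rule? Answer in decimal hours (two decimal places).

Today: in 5:13 AM→5:12 AM, out 10:13 AM→10:12 AM; 5 h 0 min

5.00 hours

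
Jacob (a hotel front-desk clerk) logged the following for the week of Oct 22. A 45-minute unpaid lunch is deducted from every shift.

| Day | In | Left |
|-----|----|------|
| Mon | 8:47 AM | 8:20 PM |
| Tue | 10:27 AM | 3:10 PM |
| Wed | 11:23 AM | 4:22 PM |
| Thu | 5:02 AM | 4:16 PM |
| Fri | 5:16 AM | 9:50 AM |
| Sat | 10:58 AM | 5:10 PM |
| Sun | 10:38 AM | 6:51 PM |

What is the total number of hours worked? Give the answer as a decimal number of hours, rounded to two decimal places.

46.22 hours

Mon: 8:47 AM–8:20 PM = 11 h 33 min; less 45 min break → 10 h 48 min
Tue: 10:27 AM–3:10 PM = 4 h 43 min; less 45 min break → 3 h 58 min
Wed: 11:23 AM–4:22 PM = 4 h 59 min; less 45 min break → 4 h 14 min
Thu: 5:02 AM–4:16 PM = 11 h 14 min; less 45 min break → 10 h 29 min
Fri: 5:16 AM–9:50 AM = 4 h 34 min; less 45 min break → 3 h 49 min
Sat: 10:58 AM–5:10 PM = 6 h 12 min; less 45 min break → 5 h 27 min
Sun: 10:38 AM–6:51 PM = 8 h 13 min; less 45 min break → 7 h 28 min
Total: 10 h 48 min + 3 h 58 min + 4 h 14 min + 10 h 29 min + 3 h 49 min + 5 h 27 min + 7 h 28 min = 46 h 13 min.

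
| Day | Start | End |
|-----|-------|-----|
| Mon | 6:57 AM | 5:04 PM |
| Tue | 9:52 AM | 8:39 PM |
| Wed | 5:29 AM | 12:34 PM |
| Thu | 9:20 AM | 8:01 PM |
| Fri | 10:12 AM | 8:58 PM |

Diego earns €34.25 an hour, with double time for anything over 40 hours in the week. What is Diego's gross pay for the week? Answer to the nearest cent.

€2016.18

Mon: 6:57 AM–5:04 PM = 10 h 7 min
Tue: 9:52 AM–8:39 PM = 10 h 47 min
Wed: 5:29 AM–12:34 PM = 7 h 5 min
Thu: 9:20 AM–8:01 PM = 10 h 41 min
Fri: 10:12 AM–8:58 PM = 10 h 46 min
Total worked: 49 h 26 min = 2966 min.
Regular 40 h 0 min = 2400 min at €34.25/h; overtime 9 h 26 min = 566 min at €68.50/h.
Pay = (2400 × €34.25 + 566 × €68.50) ÷ 60 = €2016.18.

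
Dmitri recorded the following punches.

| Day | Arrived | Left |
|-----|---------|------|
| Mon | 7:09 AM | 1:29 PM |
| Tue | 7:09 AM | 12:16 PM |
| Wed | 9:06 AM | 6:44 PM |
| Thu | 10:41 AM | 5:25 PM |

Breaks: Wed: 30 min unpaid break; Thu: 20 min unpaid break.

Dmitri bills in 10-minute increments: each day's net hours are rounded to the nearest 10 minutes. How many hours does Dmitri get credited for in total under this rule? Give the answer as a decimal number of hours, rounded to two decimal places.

Mon: 7:09 AM–1:29 PM = 6 h 20 min → rounds to 6 h 20 min
Tue: 7:09 AM–12:16 PM = 5 h 7 min → rounds to 5 h 10 min
Wed: 9:06 AM–6:44 PM = 9 h 38 min − 30 min = 9 h 8 min → rounds to 9 h 10 min
Thu: 10:41 AM–5:25 PM = 6 h 44 min − 20 min = 6 h 24 min → rounds to 6 h 20 min
Total credited: 27 h 0 min.

27.00 hours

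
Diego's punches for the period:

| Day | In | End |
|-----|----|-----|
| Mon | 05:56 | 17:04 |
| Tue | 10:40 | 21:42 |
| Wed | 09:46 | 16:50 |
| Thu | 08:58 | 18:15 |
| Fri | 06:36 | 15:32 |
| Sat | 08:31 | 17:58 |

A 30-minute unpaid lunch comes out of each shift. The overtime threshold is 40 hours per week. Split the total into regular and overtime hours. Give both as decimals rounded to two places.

Mon: 05:56–17:04 = 11 h 8 min; less 30 min break → 10 h 38 min
Tue: 10:40–21:42 = 11 h 2 min; less 30 min break → 10 h 32 min
Wed: 09:46–16:50 = 7 h 4 min; less 30 min break → 6 h 34 min
Thu: 08:58–18:15 = 9 h 17 min; less 30 min break → 8 h 47 min
Fri: 06:36–15:32 = 8 h 56 min; less 30 min break → 8 h 26 min
Sat: 08:31–17:58 = 9 h 27 min; less 30 min break → 8 h 57 min
Total worked: 53 h 54 min = 53.90 h.
Threshold 40 h → overtime 13 h 54 min, regular 40 h 0 min.

Regular 40.00 hours, overtime 13.90 hours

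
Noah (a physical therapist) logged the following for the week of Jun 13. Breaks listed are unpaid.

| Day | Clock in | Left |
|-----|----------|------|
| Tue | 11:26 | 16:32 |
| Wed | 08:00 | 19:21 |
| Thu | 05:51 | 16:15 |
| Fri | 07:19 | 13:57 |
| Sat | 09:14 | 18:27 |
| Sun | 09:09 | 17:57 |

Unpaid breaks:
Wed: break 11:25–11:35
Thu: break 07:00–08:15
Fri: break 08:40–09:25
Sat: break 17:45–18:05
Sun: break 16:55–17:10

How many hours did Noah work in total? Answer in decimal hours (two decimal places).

Tue: 11:26–16:32 = 5 h 6 min
Wed: 08:00–19:21 = 11 h 21 min; less 10 min break → 11 h 11 min
Thu: 05:51–16:15 = 10 h 24 min; less 75 min break → 9 h 9 min
Fri: 07:19–13:57 = 6 h 38 min; less 45 min break → 5 h 53 min
Sat: 09:14–18:27 = 9 h 13 min; less 20 min break → 8 h 53 min
Sun: 09:09–17:57 = 8 h 48 min; less 15 min break → 8 h 33 min
Total: 5 h 6 min + 11 h 11 min + 9 h 9 min + 5 h 53 min + 8 h 53 min + 8 h 33 min = 48 h 45 min.

48.75 hours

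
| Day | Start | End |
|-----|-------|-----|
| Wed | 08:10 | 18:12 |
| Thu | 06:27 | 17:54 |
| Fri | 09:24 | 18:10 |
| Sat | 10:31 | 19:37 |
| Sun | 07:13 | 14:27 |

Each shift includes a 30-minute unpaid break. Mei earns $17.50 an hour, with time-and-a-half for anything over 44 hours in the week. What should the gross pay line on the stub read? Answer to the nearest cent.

Wed: 08:10–18:12 = 10 h 2 min; less 30 min break → 9 h 32 min
Thu: 06:27–17:54 = 11 h 27 min; less 30 min break → 10 h 57 min
Fri: 09:24–18:10 = 8 h 46 min; less 30 min break → 8 h 16 min
Sat: 10:31–19:37 = 9 h 6 min; less 30 min break → 8 h 36 min
Sun: 07:13–14:27 = 7 h 14 min; less 30 min break → 6 h 44 min
Total worked: 44 h 5 min = 2645 min.
Regular 44 h 0 min = 2640 min at $17.50/h; overtime 0 h 5 min = 5 min at $26.25/h.
Pay = (2640 × $17.50 + 5 × $26.25) ÷ 60 = $772.19.

$772.19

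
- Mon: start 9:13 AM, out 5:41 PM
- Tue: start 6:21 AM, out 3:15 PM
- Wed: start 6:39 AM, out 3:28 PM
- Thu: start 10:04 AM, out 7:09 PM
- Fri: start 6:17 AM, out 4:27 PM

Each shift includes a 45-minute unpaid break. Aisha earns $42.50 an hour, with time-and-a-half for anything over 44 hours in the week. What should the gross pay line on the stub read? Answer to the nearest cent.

$1771.54

Mon: 9:13 AM–5:41 PM = 8 h 28 min; less 45 min break → 7 h 43 min
Tue: 6:21 AM–3:15 PM = 8 h 54 min; less 45 min break → 8 h 9 min
Wed: 6:39 AM–3:28 PM = 8 h 49 min; less 45 min break → 8 h 4 min
Thu: 10:04 AM–7:09 PM = 9 h 5 min; less 45 min break → 8 h 20 min
Fri: 6:17 AM–4:27 PM = 10 h 10 min; less 45 min break → 9 h 25 min
Total worked: 41 h 41 min = 2501 min.
Regular 41 h 41 min = 2501 min at $42.50/h; overtime 0 h 0 min = 0 min at $63.75/h.
Pay = (2501 × $42.50 + 0 × $63.75) ÷ 60 = $1771.54.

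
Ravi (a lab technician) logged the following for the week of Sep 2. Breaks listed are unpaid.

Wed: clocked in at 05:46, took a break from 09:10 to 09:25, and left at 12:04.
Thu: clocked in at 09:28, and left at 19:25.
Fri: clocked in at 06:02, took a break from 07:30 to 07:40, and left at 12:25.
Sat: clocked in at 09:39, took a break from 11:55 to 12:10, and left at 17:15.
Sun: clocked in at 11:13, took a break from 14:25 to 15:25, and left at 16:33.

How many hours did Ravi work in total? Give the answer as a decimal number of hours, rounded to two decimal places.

33.90 hours

Wed: 05:46–12:04 = 6 h 18 min; less 15 min break → 6 h 3 min
Thu: 09:28–19:25 = 9 h 57 min
Fri: 06:02–12:25 = 6 h 23 min; less 10 min break → 6 h 13 min
Sat: 09:39–17:15 = 7 h 36 min; less 15 min break → 7 h 21 min
Sun: 11:13–16:33 = 5 h 20 min; less 60 min break → 4 h 20 min
Total: 6 h 3 min + 9 h 57 min + 6 h 13 min + 7 h 21 min + 4 h 20 min = 33 h 54 min.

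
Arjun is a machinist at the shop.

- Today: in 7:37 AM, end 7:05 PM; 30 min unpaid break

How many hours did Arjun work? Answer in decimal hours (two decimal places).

Today: 7:37 AM–7:05 PM = 11 h 28 min; less 30 min break → 10 h 58 min

10.97 hours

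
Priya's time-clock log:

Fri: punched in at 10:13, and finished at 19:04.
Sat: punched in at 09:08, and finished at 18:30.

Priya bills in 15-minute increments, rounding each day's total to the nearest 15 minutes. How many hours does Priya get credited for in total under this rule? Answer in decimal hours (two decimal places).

18.00 hours

Fri: 10:13–19:04 = 8 h 51 min → rounds to 8 h 45 min
Sat: 09:08–18:30 = 9 h 22 min → rounds to 9 h 15 min
Total credited: 18 h 0 min.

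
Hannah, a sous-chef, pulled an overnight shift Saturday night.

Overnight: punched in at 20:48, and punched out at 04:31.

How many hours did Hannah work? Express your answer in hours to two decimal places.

Overnight: 20:48 → midnight = 3 h 12 min; midnight → 04:31 = 4 h 31 min; span 7 h 43 min

7.72 hours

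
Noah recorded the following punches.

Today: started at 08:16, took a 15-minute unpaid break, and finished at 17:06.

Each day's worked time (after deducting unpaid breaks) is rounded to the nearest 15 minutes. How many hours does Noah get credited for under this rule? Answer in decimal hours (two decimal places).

8.50 hours

Today: 08:16–17:06 = 8 h 50 min − 15 min = 8 h 35 min → rounds to 8 h 30 min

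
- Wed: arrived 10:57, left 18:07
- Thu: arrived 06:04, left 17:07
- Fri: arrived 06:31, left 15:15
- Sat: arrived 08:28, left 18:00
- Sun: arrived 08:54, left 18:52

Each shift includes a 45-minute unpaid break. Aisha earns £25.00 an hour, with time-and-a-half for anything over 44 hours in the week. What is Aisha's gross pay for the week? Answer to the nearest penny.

Wed: 10:57–18:07 = 7 h 10 min; less 45 min break → 6 h 25 min
Thu: 06:04–17:07 = 11 h 3 min; less 45 min break → 10 h 18 min
Fri: 06:31–15:15 = 8 h 44 min; less 45 min break → 7 h 59 min
Sat: 08:28–18:00 = 9 h 32 min; less 45 min break → 8 h 47 min
Sun: 08:54–18:52 = 9 h 58 min; less 45 min break → 9 h 13 min
Total worked: 42 h 42 min = 2562 min.
Regular 42 h 42 min = 2562 min at £25.00/h; overtime 0 h 0 min = 0 min at £37.50/h.
Pay = (2562 × £25.00 + 0 × £37.50) ÷ 60 = £1067.50.

£1067.50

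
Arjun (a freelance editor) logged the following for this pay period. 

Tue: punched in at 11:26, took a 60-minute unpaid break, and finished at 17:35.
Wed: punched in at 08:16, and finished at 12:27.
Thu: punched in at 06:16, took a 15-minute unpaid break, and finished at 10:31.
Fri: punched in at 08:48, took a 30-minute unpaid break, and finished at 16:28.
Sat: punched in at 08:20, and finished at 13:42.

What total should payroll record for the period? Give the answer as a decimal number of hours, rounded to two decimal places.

Tue: 11:26–17:35 = 6 h 9 min; less 60 min break → 5 h 9 min
Wed: 08:16–12:27 = 4 h 11 min
Thu: 06:16–10:31 = 4 h 15 min; less 15 min break → 4 h 0 min
Fri: 08:48–16:28 = 7 h 40 min; less 30 min break → 7 h 10 min
Sat: 08:20–13:42 = 5 h 22 min
Total: 5 h 9 min + 4 h 11 min + 4 h 0 min + 7 h 10 min + 5 h 22 min = 25 h 52 min.

25.87 hours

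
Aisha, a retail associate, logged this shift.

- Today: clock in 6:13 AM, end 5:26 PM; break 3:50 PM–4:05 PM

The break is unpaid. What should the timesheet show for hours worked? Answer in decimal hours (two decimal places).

Today: 6:13 AM–5:26 PM = 11 h 13 min; less 15 min break → 10 h 58 min

10.97 hours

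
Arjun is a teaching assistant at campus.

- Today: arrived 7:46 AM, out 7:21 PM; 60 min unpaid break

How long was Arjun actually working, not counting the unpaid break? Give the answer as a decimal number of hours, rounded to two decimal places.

10.58 hours

Today: 7:46 AM–7:21 PM = 11 h 35 min; less 60 min break → 10 h 35 min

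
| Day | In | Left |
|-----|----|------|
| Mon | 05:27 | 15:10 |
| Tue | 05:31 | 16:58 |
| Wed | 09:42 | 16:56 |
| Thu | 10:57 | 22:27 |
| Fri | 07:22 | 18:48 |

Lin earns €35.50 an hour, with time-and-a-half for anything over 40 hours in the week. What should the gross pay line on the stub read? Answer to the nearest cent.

Mon: 05:27–15:10 = 9 h 43 min
Tue: 05:31–16:58 = 11 h 27 min
Wed: 09:42–16:56 = 7 h 14 min
Thu: 10:57–22:27 = 11 h 30 min
Fri: 07:22–18:48 = 11 h 26 min
Total worked: 51 h 20 min = 3080 min.
Regular 40 h 0 min = 2400 min at €35.50/h; overtime 11 h 20 min = 680 min at €53.25/h.
Pay = (2400 × €35.50 + 680 × €53.25) ÷ 60 = €2023.50.

€2023.50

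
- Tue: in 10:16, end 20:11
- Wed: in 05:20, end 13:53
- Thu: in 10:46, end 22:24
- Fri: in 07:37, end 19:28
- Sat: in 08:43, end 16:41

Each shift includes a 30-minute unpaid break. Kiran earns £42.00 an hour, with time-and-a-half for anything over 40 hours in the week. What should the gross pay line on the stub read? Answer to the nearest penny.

Tue: 10:16–20:11 = 9 h 55 min; less 30 min break → 9 h 25 min
Wed: 05:20–13:53 = 8 h 33 min; less 30 min break → 8 h 3 min
Thu: 10:46–22:24 = 11 h 38 min; less 30 min break → 11 h 8 min
Fri: 07:37–19:28 = 11 h 51 min; less 30 min break → 11 h 21 min
Sat: 08:43–16:41 = 7 h 58 min; less 30 min break → 7 h 28 min
Total worked: 47 h 25 min = 2845 min.
Regular 40 h 0 min = 2400 min at £42.00/h; overtime 7 h 25 min = 445 min at £63.00/h.
Pay = (2400 × £42.00 + 445 × £63.00) ÷ 60 = £2147.25.

£2147.25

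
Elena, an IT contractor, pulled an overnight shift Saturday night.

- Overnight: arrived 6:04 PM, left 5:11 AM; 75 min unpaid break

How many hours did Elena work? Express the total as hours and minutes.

Overnight: 6:04 PM → midnight = 5 h 56 min; midnight → 5:11 AM = 5 h 11 min; span 11 h 7 min; less 75 min break → 9 h 52 min

9 h 52 min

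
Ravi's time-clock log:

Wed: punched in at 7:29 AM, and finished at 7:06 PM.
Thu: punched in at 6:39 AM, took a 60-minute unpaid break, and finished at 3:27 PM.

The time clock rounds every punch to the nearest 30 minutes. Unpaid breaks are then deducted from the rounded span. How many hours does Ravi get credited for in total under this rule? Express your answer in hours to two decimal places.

Wed: in 7:29 AM→7:30 AM, out 7:06 PM→7:00 PM; 11 h 30 min
Thu: in 6:39 AM→6:30 AM, out 3:27 PM→3:30 PM; 9 h 0 min − 60 min = 8 h 0 min
Total credited: 19 h 30 min.

19.50 hours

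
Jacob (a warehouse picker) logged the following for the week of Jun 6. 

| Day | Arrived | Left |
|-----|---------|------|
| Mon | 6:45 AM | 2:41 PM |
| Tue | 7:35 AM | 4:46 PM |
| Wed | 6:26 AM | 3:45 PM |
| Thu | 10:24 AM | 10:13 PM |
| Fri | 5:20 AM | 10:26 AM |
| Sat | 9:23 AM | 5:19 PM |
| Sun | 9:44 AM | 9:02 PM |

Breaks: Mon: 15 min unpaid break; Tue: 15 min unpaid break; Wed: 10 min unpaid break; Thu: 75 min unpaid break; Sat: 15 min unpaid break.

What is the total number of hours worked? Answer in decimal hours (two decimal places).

60.42 hours

Mon: 6:45 AM–2:41 PM = 7 h 56 min; less 15 min break → 7 h 41 min
Tue: 7:35 AM–4:46 PM = 9 h 11 min; less 15 min break → 8 h 56 min
Wed: 6:26 AM–3:45 PM = 9 h 19 min; less 10 min break → 9 h 9 min
Thu: 10:24 AM–10:13 PM = 11 h 49 min; less 75 min break → 10 h 34 min
Fri: 5:20 AM–10:26 AM = 5 h 6 min
Sat: 9:23 AM–5:19 PM = 7 h 56 min; less 15 min break → 7 h 41 min
Sun: 9:44 AM–9:02 PM = 11 h 18 min
Total: 7 h 41 min + 8 h 56 min + 9 h 9 min + 10 h 34 min + 5 h 6 min + 7 h 41 min + 11 h 18 min = 60 h 25 min.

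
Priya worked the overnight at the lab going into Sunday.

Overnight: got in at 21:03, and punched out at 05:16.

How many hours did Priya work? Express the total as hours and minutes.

8 h 13 min

Overnight: 21:03 → midnight = 2 h 57 min; midnight → 05:16 = 5 h 16 min; span 8 h 13 min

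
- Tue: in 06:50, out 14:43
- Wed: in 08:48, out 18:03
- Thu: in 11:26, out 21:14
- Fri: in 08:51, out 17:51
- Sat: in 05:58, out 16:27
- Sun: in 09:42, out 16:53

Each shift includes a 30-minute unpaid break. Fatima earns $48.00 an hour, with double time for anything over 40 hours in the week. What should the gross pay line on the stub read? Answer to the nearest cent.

$2937.60

Tue: 06:50–14:43 = 7 h 53 min; less 30 min break → 7 h 23 min
Wed: 08:48–18:03 = 9 h 15 min; less 30 min break → 8 h 45 min
Thu: 11:26–21:14 = 9 h 48 min; less 30 min break → 9 h 18 min
Fri: 08:51–17:51 = 9 h 0 min; less 30 min break → 8 h 30 min
Sat: 05:58–16:27 = 10 h 29 min; less 30 min break → 9 h 59 min
Sun: 09:42–16:53 = 7 h 11 min; less 30 min break → 6 h 41 min
Total worked: 50 h 36 min = 3036 min.
Regular 40 h 0 min = 2400 min at $48.00/h; overtime 10 h 36 min = 636 min at $96.00/h.
Pay = (2400 × $48.00 + 636 × $96.00) ÷ 60 = $2937.60.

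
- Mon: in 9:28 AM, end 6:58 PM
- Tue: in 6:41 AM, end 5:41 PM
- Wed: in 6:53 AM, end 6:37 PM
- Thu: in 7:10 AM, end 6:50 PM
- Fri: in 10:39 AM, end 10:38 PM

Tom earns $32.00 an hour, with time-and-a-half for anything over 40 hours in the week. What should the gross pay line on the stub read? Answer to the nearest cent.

$2042.40

Mon: 9:28 AM–6:58 PM = 9 h 30 min
Tue: 6:41 AM–5:41 PM = 11 h 0 min
Wed: 6:53 AM–6:37 PM = 11 h 44 min
Thu: 7:10 AM–6:50 PM = 11 h 40 min
Fri: 10:39 AM–10:38 PM = 11 h 59 min
Total worked: 55 h 53 min = 3353 min.
Regular 40 h 0 min = 2400 min at $32.00/h; overtime 15 h 53 min = 953 min at $48.00/h.
Pay = (2400 × $32.00 + 953 × $48.00) ÷ 60 = $2042.40.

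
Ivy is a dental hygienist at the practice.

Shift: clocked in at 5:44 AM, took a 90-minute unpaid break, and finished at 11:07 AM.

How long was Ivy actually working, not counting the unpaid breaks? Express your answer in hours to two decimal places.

Shift: 5:44 AM–11:07 AM = 5 h 23 min; less 90 min break → 3 h 53 min

3.88 hours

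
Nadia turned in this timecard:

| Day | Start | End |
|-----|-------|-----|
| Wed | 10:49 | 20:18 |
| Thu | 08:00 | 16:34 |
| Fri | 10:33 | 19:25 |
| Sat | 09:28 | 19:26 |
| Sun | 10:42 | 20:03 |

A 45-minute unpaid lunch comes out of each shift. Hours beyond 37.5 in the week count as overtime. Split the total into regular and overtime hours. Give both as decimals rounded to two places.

Regular 37.50 hours, overtime 4.98 hours

Wed: 10:49–20:18 = 9 h 29 min; less 45 min break → 8 h 44 min
Thu: 08:00–16:34 = 8 h 34 min; less 45 min break → 7 h 49 min
Fri: 10:33–19:25 = 8 h 52 min; less 45 min break → 8 h 7 min
Sat: 09:28–19:26 = 9 h 58 min; less 45 min break → 9 h 13 min
Sun: 10:42–20:03 = 9 h 21 min; less 45 min break → 8 h 36 min
Total worked: 42 h 29 min = 42.48 h.
Threshold 37.5 h → overtime 4 h 59 min, regular 37 h 30 min.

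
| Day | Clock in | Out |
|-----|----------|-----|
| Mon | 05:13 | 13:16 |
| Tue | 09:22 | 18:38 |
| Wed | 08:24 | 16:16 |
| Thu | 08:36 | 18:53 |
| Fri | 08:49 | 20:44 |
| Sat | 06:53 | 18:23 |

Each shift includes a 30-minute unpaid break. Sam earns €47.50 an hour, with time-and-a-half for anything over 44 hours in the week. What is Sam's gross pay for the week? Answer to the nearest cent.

€2936.69

Mon: 05:13–13:16 = 8 h 3 min; less 30 min break → 7 h 33 min
Tue: 09:22–18:38 = 9 h 16 min; less 30 min break → 8 h 46 min
Wed: 08:24–16:16 = 7 h 52 min; less 30 min break → 7 h 22 min
Thu: 08:36–18:53 = 10 h 17 min; less 30 min break → 9 h 47 min
Fri: 08:49–20:44 = 11 h 55 min; less 30 min break → 11 h 25 min
Sat: 06:53–18:23 = 11 h 30 min; less 30 min break → 11 h 0 min
Total worked: 55 h 53 min = 3353 min.
Regular 44 h 0 min = 2640 min at €47.50/h; overtime 11 h 53 min = 713 min at €71.25/h.
Pay = (2640 × €47.50 + 713 × €71.25) ÷ 60 = €2936.69.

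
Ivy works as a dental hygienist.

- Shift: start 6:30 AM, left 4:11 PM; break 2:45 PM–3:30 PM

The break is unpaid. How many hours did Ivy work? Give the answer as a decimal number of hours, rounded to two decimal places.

Shift: 6:30 AM–4:11 PM = 9 h 41 min; less 45 min break → 8 h 56 min

8.93 hours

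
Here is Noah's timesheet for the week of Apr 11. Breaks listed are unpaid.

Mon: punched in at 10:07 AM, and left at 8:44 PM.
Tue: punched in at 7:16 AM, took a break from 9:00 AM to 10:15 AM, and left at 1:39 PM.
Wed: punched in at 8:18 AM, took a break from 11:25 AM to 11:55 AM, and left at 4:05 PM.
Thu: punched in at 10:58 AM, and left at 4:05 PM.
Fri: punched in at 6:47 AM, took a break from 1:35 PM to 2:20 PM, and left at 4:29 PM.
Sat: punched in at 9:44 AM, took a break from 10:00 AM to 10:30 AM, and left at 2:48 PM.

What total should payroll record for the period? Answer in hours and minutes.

41 h 40 min

Mon: 10:07 AM–8:44 PM = 10 h 37 min
Tue: 7:16 AM–1:39 PM = 6 h 23 min; less 75 min break → 5 h 8 min
Wed: 8:18 AM–4:05 PM = 7 h 47 min; less 30 min break → 7 h 17 min
Thu: 10:58 AM–4:05 PM = 5 h 7 min
Fri: 6:47 AM–4:29 PM = 9 h 42 min; less 45 min break → 8 h 57 min
Sat: 9:44 AM–2:48 PM = 5 h 4 min; less 30 min break → 4 h 34 min
Total: 10 h 37 min + 5 h 8 min + 7 h 17 min + 5 h 7 min + 8 h 57 min + 4 h 34 min = 41 h 40 min.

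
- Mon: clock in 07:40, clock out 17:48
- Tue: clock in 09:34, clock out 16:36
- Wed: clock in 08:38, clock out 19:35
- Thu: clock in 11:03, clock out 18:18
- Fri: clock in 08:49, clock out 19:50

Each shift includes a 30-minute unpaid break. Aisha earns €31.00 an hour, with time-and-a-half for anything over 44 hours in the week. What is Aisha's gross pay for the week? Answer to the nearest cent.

€1360.38

Mon: 07:40–17:48 = 10 h 8 min; less 30 min break → 9 h 38 min
Tue: 09:34–16:36 = 7 h 2 min; less 30 min break → 6 h 32 min
Wed: 08:38–19:35 = 10 h 57 min; less 30 min break → 10 h 27 min
Thu: 11:03–18:18 = 7 h 15 min; less 30 min break → 6 h 45 min
Fri: 08:49–19:50 = 11 h 1 min; less 30 min break → 10 h 31 min
Total worked: 43 h 53 min = 2633 min.
Regular 43 h 53 min = 2633 min at €31.00/h; overtime 0 h 0 min = 0 min at €46.50/h.
Pay = (2633 × €31.00 + 0 × €46.50) ÷ 60 = €1360.38.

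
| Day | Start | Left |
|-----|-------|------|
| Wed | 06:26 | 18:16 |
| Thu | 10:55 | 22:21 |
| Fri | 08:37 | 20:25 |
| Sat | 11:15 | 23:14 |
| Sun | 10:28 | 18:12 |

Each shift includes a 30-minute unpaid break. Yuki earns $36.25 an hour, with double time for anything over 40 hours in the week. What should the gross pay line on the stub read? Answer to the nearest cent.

Wed: 06:26–18:16 = 11 h 50 min; less 30 min break → 11 h 20 min
Thu: 10:55–22:21 = 11 h 26 min; less 30 min break → 10 h 56 min
Fri: 08:37–20:25 = 11 h 48 min; less 30 min break → 11 h 18 min
Sat: 11:15–23:14 = 11 h 59 min; less 30 min break → 11 h 29 min
Sun: 10:28–18:12 = 7 h 44 min; less 30 min break → 7 h 14 min
Total worked: 52 h 17 min = 3137 min.
Regular 40 h 0 min = 2400 min at $36.25/h; overtime 12 h 17 min = 737 min at $72.50/h.
Pay = (2400 × $36.25 + 737 × $72.50) ÷ 60 = $2340.54.

$2340.54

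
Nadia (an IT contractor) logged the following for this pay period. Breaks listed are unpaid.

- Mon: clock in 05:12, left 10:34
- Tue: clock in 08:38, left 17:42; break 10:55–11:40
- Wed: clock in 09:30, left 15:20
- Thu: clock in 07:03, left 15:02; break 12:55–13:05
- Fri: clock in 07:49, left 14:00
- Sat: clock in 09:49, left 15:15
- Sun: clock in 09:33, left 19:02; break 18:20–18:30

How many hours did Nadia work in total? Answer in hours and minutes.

48 h 16 min

Mon: 05:12–10:34 = 5 h 22 min
Tue: 08:38–17:42 = 9 h 4 min; less 45 min break → 8 h 19 min
Wed: 09:30–15:20 = 5 h 50 min
Thu: 07:03–15:02 = 7 h 59 min; less 10 min break → 7 h 49 min
Fri: 07:49–14:00 = 6 h 11 min
Sat: 09:49–15:15 = 5 h 26 min
Sun: 09:33–19:02 = 9 h 29 min; less 10 min break → 9 h 19 min
Total: 5 h 22 min + 8 h 19 min + 5 h 50 min + 7 h 49 min + 6 h 11 min + 5 h 26 min + 9 h 19 min = 48 h 16 min.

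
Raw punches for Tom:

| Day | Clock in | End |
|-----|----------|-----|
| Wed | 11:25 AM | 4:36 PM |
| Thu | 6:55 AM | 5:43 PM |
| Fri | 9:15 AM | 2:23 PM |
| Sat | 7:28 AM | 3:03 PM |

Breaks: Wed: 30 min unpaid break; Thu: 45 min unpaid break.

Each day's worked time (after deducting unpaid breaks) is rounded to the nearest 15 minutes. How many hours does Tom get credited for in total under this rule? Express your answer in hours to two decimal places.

27.50 hours

Wed: 11:25 AM–4:36 PM = 5 h 11 min − 30 min = 4 h 41 min → rounds to 4 h 45 min
Thu: 6:55 AM–5:43 PM = 10 h 48 min − 45 min = 10 h 3 min → rounds to 10 h 0 min
Fri: 9:15 AM–2:23 PM = 5 h 8 min → rounds to 5 h 15 min
Sat: 7:28 AM–3:03 PM = 7 h 35 min → rounds to 7 h 30 min
Total credited: 27 h 30 min.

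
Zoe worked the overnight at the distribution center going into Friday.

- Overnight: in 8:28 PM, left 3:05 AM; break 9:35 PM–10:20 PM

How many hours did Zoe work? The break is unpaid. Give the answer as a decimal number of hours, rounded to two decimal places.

5.87 hours

Overnight: 8:28 PM → midnight = 3 h 32 min; midnight → 3:05 AM = 3 h 5 min; span 6 h 37 min; less 45 min break → 5 h 52 min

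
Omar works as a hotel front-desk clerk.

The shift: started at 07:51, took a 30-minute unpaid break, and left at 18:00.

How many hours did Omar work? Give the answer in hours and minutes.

The shift: 07:51–18:00 = 10 h 9 min; less 30 min break → 9 h 39 min

9 h 39 min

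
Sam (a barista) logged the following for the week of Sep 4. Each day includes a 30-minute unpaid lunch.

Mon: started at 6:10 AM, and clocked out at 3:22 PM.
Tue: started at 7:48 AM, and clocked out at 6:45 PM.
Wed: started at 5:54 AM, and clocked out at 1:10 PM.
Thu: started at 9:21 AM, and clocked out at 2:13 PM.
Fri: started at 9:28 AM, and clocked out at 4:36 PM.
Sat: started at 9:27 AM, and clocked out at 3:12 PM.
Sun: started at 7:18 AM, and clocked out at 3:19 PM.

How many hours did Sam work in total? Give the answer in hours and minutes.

49 h 41 min

Mon: 6:10 AM–3:22 PM = 9 h 12 min; less 30 min break → 8 h 42 min
Tue: 7:48 AM–6:45 PM = 10 h 57 min; less 30 min break → 10 h 27 min
Wed: 5:54 AM–1:10 PM = 7 h 16 min; less 30 min break → 6 h 46 min
Thu: 9:21 AM–2:13 PM = 4 h 52 min; less 30 min break → 4 h 22 min
Fri: 9:28 AM–4:36 PM = 7 h 8 min; less 30 min break → 6 h 38 min
Sat: 9:27 AM–3:12 PM = 5 h 45 min; less 30 min break → 5 h 15 min
Sun: 7:18 AM–3:19 PM = 8 h 1 min; less 30 min break → 7 h 31 min
Total: 8 h 42 min + 10 h 27 min + 6 h 46 min + 4 h 22 min + 6 h 38 min + 5 h 15 min + 7 h 31 min = 49 h 41 min.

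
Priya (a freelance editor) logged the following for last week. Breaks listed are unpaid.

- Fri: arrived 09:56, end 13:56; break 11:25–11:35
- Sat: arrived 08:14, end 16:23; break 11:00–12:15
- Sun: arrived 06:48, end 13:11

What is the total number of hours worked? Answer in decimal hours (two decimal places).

Fri: 09:56–13:56 = 4 h 0 min; less 10 min break → 3 h 50 min
Sat: 08:14–16:23 = 8 h 9 min; less 75 min break → 6 h 54 min
Sun: 06:48–13:11 = 6 h 23 min
Total: 3 h 50 min + 6 h 54 min + 6 h 23 min = 17 h 7 min.

17.12 hours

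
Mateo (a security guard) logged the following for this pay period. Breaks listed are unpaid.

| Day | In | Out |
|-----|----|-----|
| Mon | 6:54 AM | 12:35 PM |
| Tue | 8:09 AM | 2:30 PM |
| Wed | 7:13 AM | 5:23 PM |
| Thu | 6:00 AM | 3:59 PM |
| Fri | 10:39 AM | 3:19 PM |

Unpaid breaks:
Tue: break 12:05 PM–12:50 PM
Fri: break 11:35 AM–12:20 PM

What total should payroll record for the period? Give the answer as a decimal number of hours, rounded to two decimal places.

Mon: 6:54 AM–12:35 PM = 5 h 41 min
Tue: 8:09 AM–2:30 PM = 6 h 21 min; less 45 min break → 5 h 36 min
Wed: 7:13 AM–5:23 PM = 10 h 10 min
Thu: 6:00 AM–3:59 PM = 9 h 59 min
Fri: 10:39 AM–3:19 PM = 4 h 40 min; less 45 min break → 3 h 55 min
Total: 5 h 41 min + 5 h 36 min + 10 h 10 min + 9 h 59 min + 3 h 55 min = 35 h 21 min.

35.35 hours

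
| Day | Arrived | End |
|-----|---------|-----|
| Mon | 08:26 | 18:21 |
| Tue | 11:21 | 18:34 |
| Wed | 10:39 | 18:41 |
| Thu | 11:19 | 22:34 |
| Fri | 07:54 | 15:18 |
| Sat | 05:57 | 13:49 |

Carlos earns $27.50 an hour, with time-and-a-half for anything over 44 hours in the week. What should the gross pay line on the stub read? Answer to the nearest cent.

Mon: 08:26–18:21 = 9 h 55 min
Tue: 11:21–18:34 = 7 h 13 min
Wed: 10:39–18:41 = 8 h 2 min
Thu: 11:19–22:34 = 11 h 15 min
Fri: 07:54–15:18 = 7 h 24 min
Sat: 05:57–13:49 = 7 h 52 min
Total worked: 51 h 41 min = 3101 min.
Regular 44 h 0 min = 2640 min at $27.50/h; overtime 7 h 41 min = 461 min at $41.25/h.
Pay = (2640 × $27.50 + 461 × $41.25) ÷ 60 = $1526.94.

$1526.94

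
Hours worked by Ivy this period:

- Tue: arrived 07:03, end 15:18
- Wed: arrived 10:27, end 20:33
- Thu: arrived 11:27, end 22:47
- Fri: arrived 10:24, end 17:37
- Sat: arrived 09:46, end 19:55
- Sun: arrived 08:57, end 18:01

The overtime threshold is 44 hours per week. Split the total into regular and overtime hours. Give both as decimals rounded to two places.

Regular 44.00 hours, overtime 12.12 hours

Tue: 07:03–15:18 = 8 h 15 min
Wed: 10:27–20:33 = 10 h 6 min
Thu: 11:27–22:47 = 11 h 20 min
Fri: 10:24–17:37 = 7 h 13 min
Sat: 09:46–19:55 = 10 h 9 min
Sun: 08:57–18:01 = 9 h 4 min
Total worked: 56 h 7 min = 56.12 h.
Threshold 44 h → overtime 12 h 7 min, regular 44 h 0 min.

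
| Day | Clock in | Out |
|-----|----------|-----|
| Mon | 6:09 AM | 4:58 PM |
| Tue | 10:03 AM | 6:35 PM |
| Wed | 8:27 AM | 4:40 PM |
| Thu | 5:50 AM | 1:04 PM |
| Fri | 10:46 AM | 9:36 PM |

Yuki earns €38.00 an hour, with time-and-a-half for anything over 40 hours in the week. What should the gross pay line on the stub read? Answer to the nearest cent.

Mon: 6:09 AM–4:58 PM = 10 h 49 min
Tue: 10:03 AM–6:35 PM = 8 h 32 min
Wed: 8:27 AM–4:40 PM = 8 h 13 min
Thu: 5:50 AM–1:04 PM = 7 h 14 min
Fri: 10:46 AM–9:36 PM = 10 h 50 min
Total worked: 45 h 38 min = 2738 min.
Regular 40 h 0 min = 2400 min at €38.00/h; overtime 5 h 38 min = 338 min at €57.00/h.
Pay = (2400 × €38.00 + 338 × €57.00) ÷ 60 = €1841.10.

€1841.10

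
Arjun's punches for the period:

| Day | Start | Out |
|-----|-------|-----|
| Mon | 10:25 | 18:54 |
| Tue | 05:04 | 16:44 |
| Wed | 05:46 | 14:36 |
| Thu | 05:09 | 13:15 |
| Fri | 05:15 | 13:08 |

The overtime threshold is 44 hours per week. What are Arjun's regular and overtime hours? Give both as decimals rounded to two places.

Mon: 10:25–18:54 = 8 h 29 min
Tue: 05:04–16:44 = 11 h 40 min
Wed: 05:46–14:36 = 8 h 50 min
Thu: 05:09–13:15 = 8 h 6 min
Fri: 05:15–13:08 = 7 h 53 min
Total worked: 44 h 58 min = 44.97 h.
Threshold 44 h → overtime 0 h 58 min, regular 44 h 0 min.

Regular 44.00 hours, overtime 0.97 hours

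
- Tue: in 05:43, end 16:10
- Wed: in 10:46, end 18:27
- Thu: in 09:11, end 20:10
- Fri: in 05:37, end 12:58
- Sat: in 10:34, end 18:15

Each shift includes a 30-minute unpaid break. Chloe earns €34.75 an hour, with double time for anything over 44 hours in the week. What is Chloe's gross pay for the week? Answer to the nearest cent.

€1447.34

Tue: 05:43–16:10 = 10 h 27 min; less 30 min break → 9 h 57 min
Wed: 10:46–18:27 = 7 h 41 min; less 30 min break → 7 h 11 min
Thu: 09:11–20:10 = 10 h 59 min; less 30 min break → 10 h 29 min
Fri: 05:37–12:58 = 7 h 21 min; less 30 min break → 6 h 51 min
Sat: 10:34–18:15 = 7 h 41 min; less 30 min break → 7 h 11 min
Total worked: 41 h 39 min = 2499 min.
Regular 41 h 39 min = 2499 min at €34.75/h; overtime 0 h 0 min = 0 min at €69.50/h.
Pay = (2499 × €34.75 + 0 × €69.50) ÷ 60 = €1447.34.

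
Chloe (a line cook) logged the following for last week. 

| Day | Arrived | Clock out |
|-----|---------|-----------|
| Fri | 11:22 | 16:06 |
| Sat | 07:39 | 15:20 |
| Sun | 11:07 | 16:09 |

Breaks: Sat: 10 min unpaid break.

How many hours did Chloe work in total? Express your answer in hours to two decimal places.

17.28 hours

Fri: 11:22–16:06 = 4 h 44 min
Sat: 07:39–15:20 = 7 h 41 min; less 10 min break → 7 h 31 min
Sun: 11:07–16:09 = 5 h 2 min
Total: 4 h 44 min + 7 h 31 min + 5 h 2 min = 17 h 17 min.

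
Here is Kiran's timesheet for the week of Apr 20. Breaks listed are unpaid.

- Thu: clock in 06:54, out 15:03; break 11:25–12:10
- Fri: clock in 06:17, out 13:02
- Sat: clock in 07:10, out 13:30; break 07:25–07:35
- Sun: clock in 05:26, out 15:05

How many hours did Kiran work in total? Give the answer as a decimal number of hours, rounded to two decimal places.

Thu: 06:54–15:03 = 8 h 9 min; less 45 min break → 7 h 24 min
Fri: 06:17–13:02 = 6 h 45 min
Sat: 07:10–13:30 = 6 h 20 min; less 10 min break → 6 h 10 min
Sun: 05:26–15:05 = 9 h 39 min
Total: 7 h 24 min + 6 h 45 min + 6 h 10 min + 9 h 39 min = 29 h 58 min.

29.97 hours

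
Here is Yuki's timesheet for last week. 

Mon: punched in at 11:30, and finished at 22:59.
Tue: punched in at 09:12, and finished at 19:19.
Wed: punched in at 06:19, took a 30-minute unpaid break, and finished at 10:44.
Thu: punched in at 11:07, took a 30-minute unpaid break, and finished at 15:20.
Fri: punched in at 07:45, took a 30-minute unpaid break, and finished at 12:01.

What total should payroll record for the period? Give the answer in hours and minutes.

Mon: 11:30–22:59 = 11 h 29 min
Tue: 09:12–19:19 = 10 h 7 min
Wed: 06:19–10:44 = 4 h 25 min; less 30 min break → 3 h 55 min
Thu: 11:07–15:20 = 4 h 13 min; less 30 min break → 3 h 43 min
Fri: 07:45–12:01 = 4 h 16 min; less 30 min break → 3 h 46 min
Total: 11 h 29 min + 10 h 7 min + 3 h 55 min + 3 h 43 min + 3 h 46 min = 33 h 0 min.

33 h 0 min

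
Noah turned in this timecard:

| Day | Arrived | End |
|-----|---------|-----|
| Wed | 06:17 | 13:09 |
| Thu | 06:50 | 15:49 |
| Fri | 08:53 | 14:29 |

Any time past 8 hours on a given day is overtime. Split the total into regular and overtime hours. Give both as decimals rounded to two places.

Wed: 06:17–13:09 = 6 h 52 min
Thu: 06:50–15:49 = 8 h 59 min
Fri: 08:53–14:29 = 5 h 36 min
Wed reg 6 h 52 min / OT 0 h 0 min; Thu reg 8 h 0 min / OT 0 h 59 min; Fri reg 5 h 36 min / OT 0 h 0 min.
Totals: regular 20 h 28 min, overtime 0 h 59 min.

Regular 20.47 hours, overtime 0.98 hours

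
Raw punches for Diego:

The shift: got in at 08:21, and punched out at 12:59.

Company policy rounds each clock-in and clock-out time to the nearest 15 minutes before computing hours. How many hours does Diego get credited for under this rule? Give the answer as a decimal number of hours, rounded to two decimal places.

The shift: in 08:21→08:15, out 12:59→13:00; 4 h 45 min

4.75 hours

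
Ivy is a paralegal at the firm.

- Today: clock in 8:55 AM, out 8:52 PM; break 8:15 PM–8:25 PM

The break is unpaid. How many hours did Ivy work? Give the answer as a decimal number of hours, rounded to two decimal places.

Today: 8:55 AM–8:52 PM = 11 h 57 min; less 10 min break → 11 h 47 min

11.78 hours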